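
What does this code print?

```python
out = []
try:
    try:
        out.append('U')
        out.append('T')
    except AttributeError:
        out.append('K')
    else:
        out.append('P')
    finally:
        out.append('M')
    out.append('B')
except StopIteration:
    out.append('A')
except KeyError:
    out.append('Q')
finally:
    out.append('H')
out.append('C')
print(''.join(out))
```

Execution trace: 'U' (inner try body) → 'T' (inner try body, no exception) → 'P' (inner else) → 'M' (inner finally) → 'B' (try body, no exception) → 'H' (finally) → 'C' (after the try/except). Output: UTPMBHC

Answer: UTPMBHC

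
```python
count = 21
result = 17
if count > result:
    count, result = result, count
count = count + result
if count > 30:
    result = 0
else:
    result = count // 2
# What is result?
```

Trace:
`count = 21` → count = 21
`result = 17` → result = 17
`if count > result: ...` → count > result is True → count = 17; result = 21
`count = count + result` → count = 38
`if count > 30: ...` → count > 30 is True → result = 0
So result = 0

Answer: 0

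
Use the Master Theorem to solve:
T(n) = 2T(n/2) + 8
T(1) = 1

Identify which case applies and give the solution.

a=2, b=2, f(n)=8. log_2(2) = 1. Since c=0 < 1, Case 1 applies: T(n) = Θ(n^log_b(a)) = O(n).

Answer: O(n) - Case 1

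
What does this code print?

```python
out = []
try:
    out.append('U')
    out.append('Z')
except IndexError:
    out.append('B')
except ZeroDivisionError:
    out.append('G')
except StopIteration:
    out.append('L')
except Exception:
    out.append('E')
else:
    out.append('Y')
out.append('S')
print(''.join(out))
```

Execution trace: 'U' (try body) → 'Z' (try body, no exception) → 'Y' (else) → 'S' (after the try/except). Output: UZYS

Answer: UZYS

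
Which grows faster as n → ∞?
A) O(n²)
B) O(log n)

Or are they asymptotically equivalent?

O(n²) vs O(log n): Higher order terms dominate.

Answer: A) O(n²) grows faster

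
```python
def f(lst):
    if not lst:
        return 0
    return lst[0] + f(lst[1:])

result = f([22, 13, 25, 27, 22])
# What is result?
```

22 + 13 + 25 + 27 + 22 + 0 = 109

Answer: 109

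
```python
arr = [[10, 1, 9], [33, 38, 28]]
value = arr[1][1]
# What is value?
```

Trace:
`arr = [[10, 1, 9], [33, 38, 28]]` → arr = [[10, 1, 9], [33, 38, 28]]
`value = arr[1][1]` → value = 38
So value = 38

Answer: 38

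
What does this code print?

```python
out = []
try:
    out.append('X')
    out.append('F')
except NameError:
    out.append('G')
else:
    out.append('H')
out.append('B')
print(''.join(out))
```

Execution trace: 'X' (try body) → 'F' (try body, no exception) → 'H' (else) → 'B' (after the try/except). Output: XFHB

Answer: XFHB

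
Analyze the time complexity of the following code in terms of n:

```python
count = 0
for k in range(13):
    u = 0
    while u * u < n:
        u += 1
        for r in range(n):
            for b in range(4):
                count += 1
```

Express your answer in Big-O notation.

Each loop level contributes: 1 × √n × n × 1. Multiplying the contributions gives O(n√n).

Answer: O(n√n)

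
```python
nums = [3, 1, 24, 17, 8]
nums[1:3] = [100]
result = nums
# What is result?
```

Trace:
`nums = [3, 1, 24, 17, 8]` → nums = [3, 1, 24, 17, 8]
`nums[1:3] = [100]` → nums = [3, 100, 17, 8]
`result = nums` → result = [3, 100, 17, 8]
So result = [3, 100, 17, 8]

Answer: [3, 100, 17, 8]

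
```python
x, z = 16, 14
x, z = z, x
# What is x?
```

Trace:
`x, z = 16, 14` → x = 16; z = 14
`x, z = z, x` → x = 14; z = 16
So x = 14

Answer: 14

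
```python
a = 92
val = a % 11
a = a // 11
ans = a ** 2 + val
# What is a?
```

Trace:
`a = 92` → a = 92
`val = a % 11` → val = 4
`a = a // 11` → a = 8
`ans = a ** 2 + val` → ans = 68
So a = 8

Answer: 8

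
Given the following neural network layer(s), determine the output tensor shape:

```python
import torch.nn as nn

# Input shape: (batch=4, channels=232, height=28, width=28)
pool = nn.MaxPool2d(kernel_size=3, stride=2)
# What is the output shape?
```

Input: (4, 232, 28, 28) -> Output: (4, 232, 13, 13)

Answer: (4, 232, 13, 13)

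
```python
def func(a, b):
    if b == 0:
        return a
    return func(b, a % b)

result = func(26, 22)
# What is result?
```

func(26, 22) -> func(22, 4) -> func(4, 2) -> func(2, 0) -> 2

Answer: 2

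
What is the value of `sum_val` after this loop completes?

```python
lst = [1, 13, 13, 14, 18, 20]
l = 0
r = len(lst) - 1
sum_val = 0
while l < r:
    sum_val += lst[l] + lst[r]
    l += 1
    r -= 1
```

Sum of pairs from ends
`sum_val` takes the values: 0 → 21 → 52 → 79

Answer: 79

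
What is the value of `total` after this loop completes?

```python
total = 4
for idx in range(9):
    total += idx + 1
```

Start at 4, add 1 to 9 = 49
`total` takes the values: 4 → 5 → 7 → 10 → 14 → 19 → 25 → 32 → 40 → 49

Answer: 49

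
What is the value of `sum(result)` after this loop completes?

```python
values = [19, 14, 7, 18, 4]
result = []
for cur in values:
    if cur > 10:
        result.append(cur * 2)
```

Sum of doubled values > 10
`result` takes the values: [] → [38] → [38, 28] → [38, 28, 36]
So `sum(result)` = 102

Answer: 102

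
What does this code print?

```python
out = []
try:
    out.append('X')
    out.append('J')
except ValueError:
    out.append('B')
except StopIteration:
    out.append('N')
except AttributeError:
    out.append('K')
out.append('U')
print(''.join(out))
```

Execution trace: 'X' (try body) → 'J' (try body, no exception) → 'U' (after the try/except). Output: XJU

Answer: XJU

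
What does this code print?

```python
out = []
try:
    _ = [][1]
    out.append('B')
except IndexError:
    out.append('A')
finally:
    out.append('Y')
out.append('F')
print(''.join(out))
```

Execution trace: 'A' (except IndexError) → 'Y' (finally) → 'F' (after the try/except). Output: AYF

Answer: AYF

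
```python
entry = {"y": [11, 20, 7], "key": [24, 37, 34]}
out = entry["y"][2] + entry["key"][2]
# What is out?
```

Trace:
`entry = {"y": [11, 20, 7], "key": [24, 37, 34]}` → entry = {'y': [11, 20, 7], 'key': [24, 37, 34]}
`out = entry["y"][2] + entry["key"][2]` → out = 41
So out = 41

Answer: 41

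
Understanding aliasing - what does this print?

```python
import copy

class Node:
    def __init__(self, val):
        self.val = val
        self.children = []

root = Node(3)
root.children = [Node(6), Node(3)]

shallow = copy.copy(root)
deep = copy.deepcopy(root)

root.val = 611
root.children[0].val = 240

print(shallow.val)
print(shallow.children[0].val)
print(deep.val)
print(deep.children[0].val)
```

Key concept: deep copy with custom objects.
Step by step:
`root = Node(3)` → root = Node(val=3, children=[])
`root.children = [Node(6), Node(3)]` → root = Node(val=3, children=[Node(val=6, children=[]), Node(val=3, children=[])])
`shallow = copy.copy(root)` → shallow = Node(val=3, children=[Node(val=6, children=[]), Node(val=3, children=[])])
`deep = copy.deepcopy(root)` → deep = Node(val=3, children=[Node(val=6, children=[]), Node(val=3, children=[])])
`root.val = 611` → root = Node(val=611, children=[Node(val=6, children=[]), Node(val=3, children=[])])
`root.children[0].val = 240` → root = Node(val=611, children=[Node(val=240, children=[]), Node(val=3, children=[])]); shallow = Node(val=3, children=[Node(val=240, children=[]), Node(val=3, children=[])])
`print(shallow.val)` → prints 3
`print(shallow.children[0].val)` → prints 240
`print(deep.val)` → prints 3
`print(deep.children[0].val)` → prints 6

Answer:
3
240
3
6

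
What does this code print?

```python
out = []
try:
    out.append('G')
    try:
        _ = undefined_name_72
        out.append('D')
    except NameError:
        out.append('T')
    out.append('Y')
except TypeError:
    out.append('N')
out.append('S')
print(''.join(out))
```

Execution trace: 'G' (try body) → 'T' (inner except NameError) → 'Y' (try body, no exception) → 'S' (after the try/except). Output: GTYS

Answer: GTYS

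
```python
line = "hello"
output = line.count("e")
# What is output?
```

Trace:
`line = "hello"` → line = 'hello'
`output = line.count("e")` → output = 1
So output = 1

Answer: 1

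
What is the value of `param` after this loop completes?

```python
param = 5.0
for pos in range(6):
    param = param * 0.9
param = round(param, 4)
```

Exponential decay: 5.0 * 0.9^6
`param` takes the values: 5.0 → 4.5 → 4.05 → 3.645 → 3.2805 → 2.95245 → 2.657205 → 2.6572

Answer: 2.6572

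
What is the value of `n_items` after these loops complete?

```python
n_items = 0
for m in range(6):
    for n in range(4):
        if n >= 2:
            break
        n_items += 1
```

Inner breaks at 2, outer runs 6 times
`n_items` takes the values: 0 → 1 → 2 → 3 → 4 → 5 → 6 → 7 → 8 → 9 → 10 → 11 → 12

Answer: 12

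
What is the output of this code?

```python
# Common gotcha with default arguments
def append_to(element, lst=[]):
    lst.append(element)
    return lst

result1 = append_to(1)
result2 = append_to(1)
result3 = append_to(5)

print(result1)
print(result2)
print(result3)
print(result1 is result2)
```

Key concept: mutable default argument gotcha.
Step by step:
`result1 = append_to(1)` → result1 = [1]
`result2 = append_to(1)` → result1 = [1, 1] (same object as result2); result2 = [1, 1] (same object as result1)
`result3 = append_to(5)` → result1 = [1, 1, 5] (same object as result2, result3); result2 = [1, 1, 5] (same object as result1, result3); result3 = [1, 1, 5] (same object as result1, result2)
`print(result1)` → prints [1, 1, 5]
`print(result2)` → prints [1, 1, 5]
`print(result3)` → prints [1, 1, 5]
`print(result1 is result2)` → prints True

Answer:
[1, 1, 5]
[1, 1, 5]
[1, 1, 5]
True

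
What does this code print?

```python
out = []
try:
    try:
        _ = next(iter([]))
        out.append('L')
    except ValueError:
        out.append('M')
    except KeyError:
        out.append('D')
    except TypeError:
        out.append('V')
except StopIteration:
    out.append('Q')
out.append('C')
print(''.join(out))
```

Execution trace: 'Q' (outer except StopIteration) → 'C' (after the try/except). Output: QC

Answer: QC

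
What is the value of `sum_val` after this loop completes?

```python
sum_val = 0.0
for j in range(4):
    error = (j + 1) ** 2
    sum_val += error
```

Sum of squared losses 1² + 2² + ... + 4²
`sum_val` takes the values: 0.0 → 1.0 → 5.0 → 14.0 → 30.0

Answer: 30.0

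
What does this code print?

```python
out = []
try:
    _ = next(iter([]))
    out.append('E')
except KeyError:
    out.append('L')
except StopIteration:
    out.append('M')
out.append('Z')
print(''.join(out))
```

Execution trace: 'M' (except StopIteration) → 'Z' (after the try/except). Output: MZ

Answer: MZ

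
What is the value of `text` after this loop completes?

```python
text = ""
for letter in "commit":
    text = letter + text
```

Reverse 'commit'
`text` takes the values: "" → "c" → "oc" → "moc" → "mmoc" → "immoc" → "timmoc"

Answer: "timmoc"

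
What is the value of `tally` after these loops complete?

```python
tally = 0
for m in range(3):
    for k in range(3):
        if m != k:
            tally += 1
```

3² - 3 (exclude diagonal)
`tally` takes the values: 0 → 1 → 2 → 3 → 4 → 5 → 6

Answer: 6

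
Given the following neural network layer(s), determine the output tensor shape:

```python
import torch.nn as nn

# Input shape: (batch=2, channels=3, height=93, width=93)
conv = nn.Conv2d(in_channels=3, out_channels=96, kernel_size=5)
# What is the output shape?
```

Input: (2, 3, 93, 93) -> Output: (2, 96, 89, 89)

Answer: (2, 96, 89, 89)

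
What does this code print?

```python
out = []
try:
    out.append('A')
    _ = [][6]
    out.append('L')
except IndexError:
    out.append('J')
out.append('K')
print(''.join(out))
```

Execution trace: 'A' (try body) → 'J' (except IndexError) → 'K' (after the try/except). Output: AJK

Answer: AJK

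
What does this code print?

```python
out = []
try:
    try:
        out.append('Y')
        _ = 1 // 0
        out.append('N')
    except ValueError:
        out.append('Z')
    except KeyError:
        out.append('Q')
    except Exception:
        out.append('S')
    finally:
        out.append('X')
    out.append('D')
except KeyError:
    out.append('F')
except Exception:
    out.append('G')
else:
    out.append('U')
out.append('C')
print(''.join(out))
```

Execution trace: 'Y' (inner try body) → 'S' (inner except Exception) → 'X' (inner finally) → 'D' (try body, no exception) → 'U' (else) → 'C' (after the try/except). Output: YSXDUC

Answer: YSXDUC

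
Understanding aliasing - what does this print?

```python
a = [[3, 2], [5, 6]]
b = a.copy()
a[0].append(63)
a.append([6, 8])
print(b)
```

Key concept: shallow copy with nested lists.
Step by step:
`a = [[3, 2], [5, 6]]` → a = [[3, 2], [5, 6]]
`b = a.copy()` → b = [[3, 2], [5, 6]]
`a[0].append(63)` → a = [[3, 2, 63], [5, 6]]; b = [[3, 2, 63], [5, 6]]
`a.append([6, 8])` → a = [[3, 2, 63], [5, 6], [6, 8]]
`print(b)` → prints [[3, 2, 63], [5, 6]]

Answer: [[3, 2, 63], [5, 6]]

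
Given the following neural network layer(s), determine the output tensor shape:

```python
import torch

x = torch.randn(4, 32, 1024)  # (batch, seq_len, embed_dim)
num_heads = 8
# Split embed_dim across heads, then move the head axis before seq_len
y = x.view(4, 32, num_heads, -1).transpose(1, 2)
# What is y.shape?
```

Input: (4, 32, 1024) -> head_dim = 1024 // 8 = 128; after view: (4, 32, 8, 128) -> after transpose(1, 2): (4, 8, 32, 128) -> Output: (4, 8, 32, 128)

Answer: (4, 8, 32, 128)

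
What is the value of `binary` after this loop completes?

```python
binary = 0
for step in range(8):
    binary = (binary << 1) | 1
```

Build 8 consecutive 1-bits: 0b11111111
`binary` takes the values: 0 → 1 → 3 → 7 → 15 → 31 → 63 → 127 → 255

Answer: 255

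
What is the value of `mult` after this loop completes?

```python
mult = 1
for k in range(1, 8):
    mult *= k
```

7! = 5040
`mult` takes the values: 1 → 2 → 6 → 24 → 120 → 720 → 5040

Answer: 5040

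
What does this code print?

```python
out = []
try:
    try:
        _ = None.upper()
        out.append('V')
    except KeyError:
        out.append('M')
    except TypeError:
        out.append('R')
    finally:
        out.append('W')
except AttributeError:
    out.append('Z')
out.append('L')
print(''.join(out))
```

Execution trace: 'W' (inner finally) → 'Z' (outer except AttributeError) → 'L' (after the try/except). Output: WZL

Answer: WZL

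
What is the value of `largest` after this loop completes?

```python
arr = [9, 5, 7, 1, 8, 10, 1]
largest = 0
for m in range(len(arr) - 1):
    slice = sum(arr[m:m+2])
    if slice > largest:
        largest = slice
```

Max sum of 2-element window in [9, 5, 7, 1, 8, 10, 1]
`largest` takes the values: 0 → 14 → 18

Answer: 18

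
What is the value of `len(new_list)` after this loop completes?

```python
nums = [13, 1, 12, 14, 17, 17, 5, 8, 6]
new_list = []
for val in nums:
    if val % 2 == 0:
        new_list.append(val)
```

Count even numbers in [13, 1, 12, 14, 17, 17, 5, 8, 6]
`new_list` takes the values: [] → [12] → [12, 14] → [12, 14, 8] → [12, 14, 8, 6]
So `len(new_list)` = 4

Answer: 4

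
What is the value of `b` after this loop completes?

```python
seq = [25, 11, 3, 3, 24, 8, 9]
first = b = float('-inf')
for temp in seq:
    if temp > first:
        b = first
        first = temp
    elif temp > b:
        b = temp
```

Second largest (with repeats) in [25, 11, 3, 3, 24, 8, 9]
`b` takes the values: -inf → 11 → 24

Answer: 24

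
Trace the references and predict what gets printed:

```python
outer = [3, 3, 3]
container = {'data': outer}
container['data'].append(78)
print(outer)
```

Key concept: dict holds reference to list.
Step by step:
`outer = [3, 3, 3]` → outer = [3, 3, 3]
`container = {'data': outer}` → container = {'data': [3, 3, 3]}
`container['data'].append(78)` → outer = [3, 3, 3, 78]; container = {'data': [3, 3, 3, 78]}
`print(outer)` → prints [3, 3, 3, 78]

Answer: [3, 3, 3, 78]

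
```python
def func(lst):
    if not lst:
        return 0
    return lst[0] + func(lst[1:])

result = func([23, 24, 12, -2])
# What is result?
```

23 + 24 + 12 + (-2) + 0 = 57

Answer: 57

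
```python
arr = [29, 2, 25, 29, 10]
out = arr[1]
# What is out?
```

Trace:
`arr = [29, 2, 25, 29, 10]` → arr = [29, 2, 25, 29, 10]
`out = arr[1]` → out = 2
So out = 2

Answer: 2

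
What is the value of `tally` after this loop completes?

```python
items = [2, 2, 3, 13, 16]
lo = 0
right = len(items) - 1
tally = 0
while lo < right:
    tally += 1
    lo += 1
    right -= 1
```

Iterations until pointers meet (list length 5)
`tally` takes the values: 0 → 1 → 2

Answer: 2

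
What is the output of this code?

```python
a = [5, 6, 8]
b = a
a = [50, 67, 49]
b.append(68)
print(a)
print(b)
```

Key concept: rebinding vs mutation: a is rebound to a new list, b still points at the original.
Step by step:
`a = [5, 6, 8]` → a = [5, 6, 8]
`b = a` → b = [5, 6, 8] (same object as a)
`a = [50, 67, 49]` → a = [50, 67, 49]
`b.append(68)` → b = [5, 6, 8, 68]
`print(a)` → prints [50, 67, 49]
`print(b)` → prints [5, 6, 8, 68]

Answer:
[50, 67, 49]
[5, 6, 8, 68]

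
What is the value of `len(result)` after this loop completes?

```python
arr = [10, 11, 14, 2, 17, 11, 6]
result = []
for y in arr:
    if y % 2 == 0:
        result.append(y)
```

Count even numbers in [10, 11, 14, 2, 17, 11, 6]
`result` takes the values: [] → [10] → [10, 14] → [10, 14, 2] → [10, 14, 2, 6]
So `len(result)` = 4

Answer: 4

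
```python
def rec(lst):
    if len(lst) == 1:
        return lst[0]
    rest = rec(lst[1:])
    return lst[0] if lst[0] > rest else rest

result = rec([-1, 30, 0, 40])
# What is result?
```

Recursive max over [-1, 30, 0, 40] = 40

Answer: 40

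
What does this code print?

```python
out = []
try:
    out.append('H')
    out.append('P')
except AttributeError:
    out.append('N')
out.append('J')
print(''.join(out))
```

Execution trace: 'H' (try body) → 'P' (try body, no exception) → 'J' (after the try/except). Output: HPJ

Answer: HPJ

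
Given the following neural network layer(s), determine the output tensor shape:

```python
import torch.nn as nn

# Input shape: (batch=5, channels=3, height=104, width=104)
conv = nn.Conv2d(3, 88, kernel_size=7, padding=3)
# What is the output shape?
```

Input: (5, 3, 104, 104) -> Output: (5, 88, 104, 104)

Answer: (5, 88, 104, 104)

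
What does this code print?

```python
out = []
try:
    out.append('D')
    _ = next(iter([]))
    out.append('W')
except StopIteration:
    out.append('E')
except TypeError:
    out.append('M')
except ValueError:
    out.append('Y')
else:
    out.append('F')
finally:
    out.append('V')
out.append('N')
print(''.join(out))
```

Execution trace: 'D' (try body) → 'E' (except StopIteration) → 'V' (finally) → 'N' (after the try/except). Output: DEVN

Answer: DEVN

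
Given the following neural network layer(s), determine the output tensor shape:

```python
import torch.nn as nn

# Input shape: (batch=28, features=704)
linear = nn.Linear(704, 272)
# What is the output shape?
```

Input: (28, 704) -> Output: (28, 272)

Answer: (28, 272)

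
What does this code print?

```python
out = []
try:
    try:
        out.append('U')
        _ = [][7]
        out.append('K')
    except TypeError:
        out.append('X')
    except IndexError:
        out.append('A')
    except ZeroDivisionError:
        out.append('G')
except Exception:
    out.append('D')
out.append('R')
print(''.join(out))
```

Execution trace: 'U' (inner try body) → 'A' (inner except IndexError) → 'R' (after the try/except). Output: UAR

Answer: UAR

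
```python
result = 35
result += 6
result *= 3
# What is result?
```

Trace:
`result = 35` → result = 35
`result += 6` → result = 41
`result *= 3` → result = 123
So result = 123

Answer: 123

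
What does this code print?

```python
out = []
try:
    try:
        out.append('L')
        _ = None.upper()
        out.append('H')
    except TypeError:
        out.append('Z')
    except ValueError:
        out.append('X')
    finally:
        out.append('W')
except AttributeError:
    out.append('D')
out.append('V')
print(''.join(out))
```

Execution trace: 'L' (try body) → 'W' (finally) → 'D' (outer except AttributeError) → 'V' (after the try/except). Output: LWDV

Answer: LWDV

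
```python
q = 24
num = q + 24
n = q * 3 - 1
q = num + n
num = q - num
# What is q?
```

Trace:
`q = 24` → q = 24
`num = q + 24` → num = 48
`n = q * 3 - 1` → n = 71
`q = num + n` → q = 119
`num = q - num` → num = 71
So q = 119

Answer: 119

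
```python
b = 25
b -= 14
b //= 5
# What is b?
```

Trace:
`b = 25` → b = 25
`b -= 14` → b = 11
`b //= 5` → b = 2
So b = 2

Answer: 2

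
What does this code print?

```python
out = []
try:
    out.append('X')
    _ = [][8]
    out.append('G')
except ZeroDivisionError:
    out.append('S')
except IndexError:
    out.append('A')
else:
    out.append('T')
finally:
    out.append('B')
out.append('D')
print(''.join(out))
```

Execution trace: 'X' (try body) → 'A' (except IndexError) → 'B' (finally) → 'D' (after the try/except). Output: XABD

Answer: XABD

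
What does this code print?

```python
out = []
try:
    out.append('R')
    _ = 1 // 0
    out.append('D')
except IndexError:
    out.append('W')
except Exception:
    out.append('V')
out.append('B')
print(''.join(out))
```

Execution trace: 'R' (try body) → 'V' (except Exception) → 'B' (after the try/except). Output: RVB

Answer: RVB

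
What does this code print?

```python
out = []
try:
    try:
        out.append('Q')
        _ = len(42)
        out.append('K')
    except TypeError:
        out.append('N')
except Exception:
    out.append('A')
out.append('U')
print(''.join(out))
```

Execution trace: 'Q' (inner try body) → 'N' (inner except TypeError) → 'U' (after the try/except). Output: QNU

Answer: QNU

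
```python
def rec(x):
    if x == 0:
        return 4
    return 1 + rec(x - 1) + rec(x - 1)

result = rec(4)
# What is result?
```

rec(x) = 1 + 2·rec(x-1), rec(0)=4. Closed form: (4+1)·2^4 - 1 = 79.

Answer: 79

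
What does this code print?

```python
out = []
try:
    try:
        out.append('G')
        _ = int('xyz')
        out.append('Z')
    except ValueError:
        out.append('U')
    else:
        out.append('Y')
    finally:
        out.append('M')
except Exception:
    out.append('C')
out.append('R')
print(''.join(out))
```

Execution trace: 'G' (inner try body) → 'U' (inner except ValueError) → 'M' (inner finally) → 'R' (after the try/except). Output: GUMR

Answer: GUMR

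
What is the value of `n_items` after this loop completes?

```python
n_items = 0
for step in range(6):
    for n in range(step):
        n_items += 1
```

Triangle number: 0+1+2+...+5
`n_items` takes the values: 0 → 1 → 2 → 3 → 4 → 5 → 6 → 7 → 8 → 9 → 10 → 11 → 12 → 13 → 14 → 15

Answer: 15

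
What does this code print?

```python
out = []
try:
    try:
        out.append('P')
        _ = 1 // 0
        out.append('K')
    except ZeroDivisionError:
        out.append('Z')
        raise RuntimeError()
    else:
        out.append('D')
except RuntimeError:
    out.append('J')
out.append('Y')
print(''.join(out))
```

Execution trace: 'P' (inner try body) → 'Z' (inner except ZeroDivisionError) → 'J' (outer except RuntimeError) → 'Y' (after the try/except). Output: PZJY

Answer: PZJY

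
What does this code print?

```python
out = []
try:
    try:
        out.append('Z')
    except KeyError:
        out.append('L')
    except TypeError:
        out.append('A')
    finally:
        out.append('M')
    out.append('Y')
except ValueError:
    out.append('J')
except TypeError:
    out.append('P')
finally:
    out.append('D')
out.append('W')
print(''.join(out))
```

Execution trace: 'Z' (inner try body, no exception) → 'M' (inner finally) → 'Y' (try body, no exception) → 'D' (finally) → 'W' (after the try/except). Output: ZMYDW

Answer: ZMYDW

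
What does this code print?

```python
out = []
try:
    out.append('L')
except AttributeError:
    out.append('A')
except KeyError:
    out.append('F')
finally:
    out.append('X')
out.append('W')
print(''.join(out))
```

Execution trace: 'L' (try body, no exception) → 'X' (finally) → 'W' (after the try/except). Output: LXW

Answer: LXW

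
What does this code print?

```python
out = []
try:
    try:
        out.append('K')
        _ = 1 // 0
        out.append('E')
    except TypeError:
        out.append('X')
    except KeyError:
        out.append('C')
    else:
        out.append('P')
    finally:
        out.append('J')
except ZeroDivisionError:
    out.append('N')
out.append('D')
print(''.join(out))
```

Execution trace: 'K' (try body) → 'J' (finally) → 'N' (outer except ZeroDivisionError) → 'D' (after the try/except). Output: KJND

Answer: KJND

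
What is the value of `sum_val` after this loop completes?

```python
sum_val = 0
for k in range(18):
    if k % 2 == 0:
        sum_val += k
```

Sum of even numbers 0 to 17
`sum_val` takes the values: 0 → 2 → 6 → 12 → 20 → 30 → 42 → 56 → 72

Answer: 72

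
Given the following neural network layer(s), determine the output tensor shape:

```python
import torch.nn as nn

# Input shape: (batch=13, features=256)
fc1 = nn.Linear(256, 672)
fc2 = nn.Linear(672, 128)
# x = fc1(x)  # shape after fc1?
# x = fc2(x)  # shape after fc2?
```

Input: (13, 256) -> after fc1: (13, 672) -> Output: (13, 128)

Answer: (13, 128)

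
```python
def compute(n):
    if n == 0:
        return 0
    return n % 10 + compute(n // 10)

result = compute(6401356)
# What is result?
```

Sum of digits of 6401356: 6 + 5 + 3 + 1 + 0 + 4 + 6 = 25

Answer: 25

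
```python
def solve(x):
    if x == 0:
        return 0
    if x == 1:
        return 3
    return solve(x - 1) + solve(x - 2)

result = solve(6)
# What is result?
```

Build up from base cases: solve(0)=0, solve(1)=3, solve(2)=3, solve(3)=6, solve(4)=9, solve(5)=15, solve(6)=24

Answer: 24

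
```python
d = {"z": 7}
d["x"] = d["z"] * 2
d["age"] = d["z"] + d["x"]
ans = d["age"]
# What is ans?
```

Trace:
`d = {"z": 7}` → d = {'z': 7}
`d["x"] = d["z"] * 2` → d = {'z': 7, 'x': 14}
`d["age"] = d["z"] + d["x"]` → d = {'z': 7, 'x': 14, 'age': 21}
`ans = d["age"]` → ans = 21
So ans = 21

Answer: 21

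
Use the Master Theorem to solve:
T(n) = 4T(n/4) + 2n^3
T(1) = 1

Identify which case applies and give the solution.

a=4, b=4, f(n)=2n^3. log_4(4) = 1. Since c=3 > 1 and the regularity condition holds (4(n/4)^3 = (4/4^3)n^3 with 4/4^3 < 1), Case 3 applies: T(n) = Θ(f(n)) = O(n^3).

Answer: O(n^3) - Case 3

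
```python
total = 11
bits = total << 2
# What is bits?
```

Trace:
`total = 11` → total = 11
`bits = total << 2` → bits = 44
So bits = 44

Answer: 44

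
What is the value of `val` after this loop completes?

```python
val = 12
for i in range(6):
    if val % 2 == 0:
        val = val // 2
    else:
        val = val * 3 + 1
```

Collatz-style transformation from 12
`val` takes the values: 12 → 6 → 3 → 10 → 5 → 16 → 8

Answer: 8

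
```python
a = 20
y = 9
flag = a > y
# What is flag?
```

Trace:
`a = 20` → a = 20
`y = 9` → y = 9
`flag = a > y` → flag = True
So flag = True

Answer: True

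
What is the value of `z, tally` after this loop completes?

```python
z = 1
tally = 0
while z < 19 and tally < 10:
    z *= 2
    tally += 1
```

Double until >= 19 or 10 iterations
`z, tally` takes the values: (1, 0) → (2, 0) → (2, 1) → (4, 1) → (4, 2) → (8, 2) → (8, 3) → (16, 3) → (16, 4) → (32, 4) → (32, 5)

Answer: 32, 5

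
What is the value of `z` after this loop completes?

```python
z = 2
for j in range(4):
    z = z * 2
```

Multiply by 2, 4 times: 2 * 2^4 = 32
`z` takes the values: 2 → 4 → 8 → 16 → 32

Answer: 32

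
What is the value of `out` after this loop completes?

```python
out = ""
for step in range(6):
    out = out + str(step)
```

Concatenate digits 0 to 5
`out` takes the values: "" → "0" → "01" → "012" → "0123" → "01234" → "012345"

Answer: "012345"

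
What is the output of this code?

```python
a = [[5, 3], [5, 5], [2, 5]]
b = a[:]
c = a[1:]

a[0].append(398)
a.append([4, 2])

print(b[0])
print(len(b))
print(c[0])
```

Key concept: slice with nested mutation.
Step by step:
`a = [[5, 3], [5, 5], [2, 5]]` → a = [[5, 3], [5, 5], [2, 5]]
`b = a[:]` → b = [[5, 3], [5, 5], [2, 5]]
`c = a[1:]` → c = [[5, 5], [2, 5]]
`a[0].append(398)` → a = [[5, 3, 398], [5, 5], [2, 5]]; b = [[5, 3, 398], [5, 5], [2, 5]]
`a.append([4, 2])` → a = [[5, 3, 398], [5, 5], [2, 5], [4, 2]]
`print(b[0])` → prints [5, 3, 398]
`print(len(b))` → prints 3
`print(c[0])` → prints [5, 5]

Answer:
[5, 3, 398]
3
[5, 5]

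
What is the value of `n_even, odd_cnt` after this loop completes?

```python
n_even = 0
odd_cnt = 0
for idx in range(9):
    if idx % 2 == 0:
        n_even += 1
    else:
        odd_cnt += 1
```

Count evens and odds in range(9)
`n_even, odd_cnt` takes the values: (0, 0) → (1, 0) → (1, 1) → (2, 1) → (2, 2) → (3, 2) → (3, 3) → (4, 3) → (4, 4) → (5, 4)

Answer: 5, 4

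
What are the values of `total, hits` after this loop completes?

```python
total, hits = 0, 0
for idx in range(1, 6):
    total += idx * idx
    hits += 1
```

Sum of squares and count
`total, hits` takes the values: (0, 0) → (1, 0) → (1, 1) → (5, 1) → (5, 2) → (14, 2) → (14, 3) → (30, 3) → (30, 4) → (55, 4) → (55, 5)

Answer: 55, 5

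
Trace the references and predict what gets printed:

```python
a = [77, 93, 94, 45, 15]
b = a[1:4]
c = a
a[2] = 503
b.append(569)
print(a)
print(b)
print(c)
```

Key concept: slice vs alias.
Step by step:
`a = [77, 93, 94, 45, 15]` → a = [77, 93, 94, 45, 15]
`b = a[1:4]` → b = [93, 94, 45]
`c = a` → c = [77, 93, 94, 45, 15] (same object as a)
`a[2] = 503` → a = [77, 93, 503, 45, 15] (same object as c); c = [77, 93, 503, 45, 15] (same object as a)
`b.append(569)` → b = [93, 94, 45, 569]
`print(a)` → prints [77, 93, 503, 45, 15]
`print(b)` → prints [93, 94, 45, 569]
`print(c)` → prints [77, 93, 503, 45, 15]

Answer:
[77, 93, 503, 45, 15]
[93, 94, 45, 569]
[77, 93, 503, 45, 15]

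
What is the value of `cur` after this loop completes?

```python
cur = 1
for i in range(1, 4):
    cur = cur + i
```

Start at 1, add 1 through 3
`cur` takes the values: 1 → 2 → 4 → 7

Answer: 7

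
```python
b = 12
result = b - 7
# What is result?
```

Trace:
`b = 12` → b = 12
`result = b - 7` → result = 5
So result = 5

Answer: 5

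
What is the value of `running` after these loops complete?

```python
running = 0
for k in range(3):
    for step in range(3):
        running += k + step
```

Sum of all k+step for k,step in 3x3
`running` takes the values: 0 → 1 → 3 → 4 → 6 → 9 → 11 → 14 → 18

Answer: 18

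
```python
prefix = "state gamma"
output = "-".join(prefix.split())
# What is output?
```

Trace:
`prefix = "state gamma"` → prefix = 'state gamma'
`output = "-".join(prefix.split())` → output = 'state-gamma'
So output = 'state-gamma'

Answer: 'state-gamma'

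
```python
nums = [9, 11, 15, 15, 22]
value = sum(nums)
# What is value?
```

Trace:
`nums = [9, 11, 15, 15, 22]` → nums = [9, 11, 15, 15, 22]
`value = sum(nums)` → value = 72
So value = 72

Answer: 72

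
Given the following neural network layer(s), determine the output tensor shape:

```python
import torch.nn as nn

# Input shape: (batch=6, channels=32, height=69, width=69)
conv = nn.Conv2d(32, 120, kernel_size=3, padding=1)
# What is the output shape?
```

Input: (6, 32, 69, 69) -> Output: (6, 120, 69, 69)

Answer: (6, 120, 69, 69)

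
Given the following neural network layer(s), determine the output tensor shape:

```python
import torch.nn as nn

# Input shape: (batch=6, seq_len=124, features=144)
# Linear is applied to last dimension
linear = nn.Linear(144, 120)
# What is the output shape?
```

Input: (6, 124, 144) -> Output: (6, 124, 120)

Answer: (6, 124, 120)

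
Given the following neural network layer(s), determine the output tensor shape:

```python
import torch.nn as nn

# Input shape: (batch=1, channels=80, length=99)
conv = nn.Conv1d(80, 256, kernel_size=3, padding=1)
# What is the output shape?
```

Input: (1, 80, 99) -> Output: (1, 256, 99)

Answer: (1, 256, 99)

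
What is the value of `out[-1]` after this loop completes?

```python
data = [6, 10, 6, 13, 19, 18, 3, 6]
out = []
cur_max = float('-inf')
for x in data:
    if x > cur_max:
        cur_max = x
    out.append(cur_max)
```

Running max ends at 19
`out` takes the values: [] → [6] → [6, 10] → [6, 10, 10] → [6, 10, 10, 13] → [6, 10, 10, 13, 19] → [6, 10, 10, 13, 19, 19] → [6, 10, 10, 13, 19, 19, 19] → [6, 10, 10, 13, 19, 19, 19, 19]
So `out[-1]` = 19

Answer: 19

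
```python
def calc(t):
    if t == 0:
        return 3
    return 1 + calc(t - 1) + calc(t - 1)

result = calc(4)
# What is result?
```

calc(t) = 1 + 2·calc(t-1), calc(0)=3. Closed form: (3+1)·2^4 - 1 = 63.

Answer: 63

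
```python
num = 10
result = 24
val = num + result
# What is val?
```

Trace:
`num = 10` → num = 10
`result = 24` → result = 24
`val = num + result` → val = 34
So val = 34

Answer: 34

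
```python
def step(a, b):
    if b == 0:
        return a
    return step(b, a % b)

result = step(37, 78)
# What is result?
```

step(37, 78) -> step(78, 37) -> step(37, 4) -> step(4, 1) -> step(1, 0) -> 1

Answer: 1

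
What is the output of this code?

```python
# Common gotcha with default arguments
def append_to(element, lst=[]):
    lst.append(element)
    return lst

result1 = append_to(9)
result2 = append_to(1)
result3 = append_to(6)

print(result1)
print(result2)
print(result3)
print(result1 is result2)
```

Key concept: mutable default argument gotcha.
Step by step:
`result1 = append_to(9)` → result1 = [9]
`result2 = append_to(1)` → result1 = [9, 1] (same object as result2); result2 = [9, 1] (same object as result1)
`result3 = append_to(6)` → result1 = [9, 1, 6] (same object as result2, result3); result2 = [9, 1, 6] (same object as result1, result3); result3 = [9, 1, 6] (same object as result1, result2)
`print(result1)` → prints [9, 1, 6]
`print(result2)` → prints [9, 1, 6]
`print(result3)` → prints [9, 1, 6]
`print(result1 is result2)` → prints True

Answer:
[9, 1, 6]
[9, 1, 6]
[9, 1, 6]
True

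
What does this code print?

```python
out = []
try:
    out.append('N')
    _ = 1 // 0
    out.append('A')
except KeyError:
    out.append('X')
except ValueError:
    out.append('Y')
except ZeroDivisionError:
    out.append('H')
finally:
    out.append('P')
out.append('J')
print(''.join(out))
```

Execution trace: 'N' (try body) → 'H' (except ZeroDivisionError) → 'P' (finally) → 'J' (after the try/except). Output: NHPJ

Answer: NHPJ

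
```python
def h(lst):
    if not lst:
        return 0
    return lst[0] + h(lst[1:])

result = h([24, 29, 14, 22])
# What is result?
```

24 + 29 + 14 + 22 + 0 = 89

Answer: 89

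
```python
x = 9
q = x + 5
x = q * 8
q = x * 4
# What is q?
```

Trace:
`x = 9` → x = 9
`q = x + 5` → q = 14
`x = q * 8` → x = 112
`q = x * 4` → q = 448
So q = 448

Answer: 448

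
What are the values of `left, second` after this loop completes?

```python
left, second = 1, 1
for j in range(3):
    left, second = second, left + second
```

Fibonacci: after 3 iterations
`left, second` takes the values: (1, 1) → (1, 2) → (2, 3) → (3, 5)

Answer: 3, 5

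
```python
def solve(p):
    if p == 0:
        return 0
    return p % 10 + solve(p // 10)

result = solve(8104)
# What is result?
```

Sum of digits of 8104: 4 + 0 + 1 + 8 = 13

Answer: 13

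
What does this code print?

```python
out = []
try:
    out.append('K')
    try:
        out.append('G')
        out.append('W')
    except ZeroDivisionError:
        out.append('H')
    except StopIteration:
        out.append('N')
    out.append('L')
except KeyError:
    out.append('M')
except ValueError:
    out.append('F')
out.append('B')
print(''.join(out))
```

Execution trace: 'K' (try body) → 'G' (inner try body) → 'W' (inner try body, no exception) → 'L' (try body, no exception) → 'B' (after the try/except). Output: KGWLB

Answer: KGWLB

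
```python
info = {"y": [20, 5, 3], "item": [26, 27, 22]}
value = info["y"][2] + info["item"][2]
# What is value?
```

Trace:
`info = {"y": [20, 5, 3], "item": [26, 27, 22]}` → info = {'y': [20, 5, 3], 'item': [26, 27, 22]}
`value = info["y"][2] + info["item"][2]` → value = 25
So value = 25

Answer: 25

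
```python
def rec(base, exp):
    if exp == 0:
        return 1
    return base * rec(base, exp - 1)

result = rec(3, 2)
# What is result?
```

rec(3, 2) = 3 * 3 = 9

Answer: 9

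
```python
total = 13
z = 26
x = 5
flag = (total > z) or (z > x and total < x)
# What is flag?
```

Trace:
`total = 13` → total = 13
`z = 26` → z = 26
`x = 5` → x = 5
`flag = (total > z) or (z > x and total < x)` → flag = False
So flag = False

Answer: False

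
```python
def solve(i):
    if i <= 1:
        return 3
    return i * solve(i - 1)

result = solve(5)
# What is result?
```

solve(5) = 5 * 4 * 3 * 2 * 3 = 360

Answer: 360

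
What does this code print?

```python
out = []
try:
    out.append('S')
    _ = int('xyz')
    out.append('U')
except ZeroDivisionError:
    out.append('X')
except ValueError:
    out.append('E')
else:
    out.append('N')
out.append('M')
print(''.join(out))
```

Execution trace: 'S' (try body) → 'E' (except ValueError) → 'M' (after the try/except). Output: SEM

Answer: SEM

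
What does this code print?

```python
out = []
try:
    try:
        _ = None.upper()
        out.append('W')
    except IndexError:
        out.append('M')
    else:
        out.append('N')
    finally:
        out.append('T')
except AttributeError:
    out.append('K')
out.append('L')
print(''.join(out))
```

Execution trace: 'T' (finally) → 'K' (outer except AttributeError) → 'L' (after the try/except). Output: TKL

Answer: TKL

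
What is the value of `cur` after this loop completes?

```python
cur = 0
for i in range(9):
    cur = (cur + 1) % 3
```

Increment mod 3, 9 times = 0
`cur` takes the values: 0 → 1 → 2 → 0 → 1 → 2 → 0 → 1 → 2 → 0

Answer: 0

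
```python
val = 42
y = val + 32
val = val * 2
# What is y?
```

Trace:
`val = 42` → val = 42
`y = val + 32` → y = 74
`val = val * 2` → val = 84
So y = 74

Answer: 74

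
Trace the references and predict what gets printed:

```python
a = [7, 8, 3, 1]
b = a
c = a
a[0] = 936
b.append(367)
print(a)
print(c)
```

Key concept: multiple aliases.
Step by step:
`a = [7, 8, 3, 1]` → a = [7, 8, 3, 1]
`b = a` → b = [7, 8, 3, 1] (same object as a)
`c = a` → c = [7, 8, 3, 1] (same object as a, b)
`a[0] = 936` → a = [936, 8, 3, 1] (same object as b, c); b = [936, 8, 3, 1] (same object as a, c); c = [936, 8, 3, 1] (same object as a, b)
`b.append(367)` → a = [936, 8, 3, 1, 367] (same object as b, c); b = [936, 8, 3, 1, 367] (same object as a, c); c = [936, 8, 3, 1, 367] (same object as a, b)
`print(a)` → prints [936, 8, 3, 1, 367]
`print(c)` → prints [936, 8, 3, 1, 367]

Answer:
[936, 8, 3, 1, 367]
[936, 8, 3, 1, 367]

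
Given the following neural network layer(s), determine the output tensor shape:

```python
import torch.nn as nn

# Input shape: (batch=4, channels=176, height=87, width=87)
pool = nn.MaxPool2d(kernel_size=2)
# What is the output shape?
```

Input: (4, 176, 87, 87) -> Output: (4, 176, 43, 43)

Answer: (4, 176, 43, 43)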